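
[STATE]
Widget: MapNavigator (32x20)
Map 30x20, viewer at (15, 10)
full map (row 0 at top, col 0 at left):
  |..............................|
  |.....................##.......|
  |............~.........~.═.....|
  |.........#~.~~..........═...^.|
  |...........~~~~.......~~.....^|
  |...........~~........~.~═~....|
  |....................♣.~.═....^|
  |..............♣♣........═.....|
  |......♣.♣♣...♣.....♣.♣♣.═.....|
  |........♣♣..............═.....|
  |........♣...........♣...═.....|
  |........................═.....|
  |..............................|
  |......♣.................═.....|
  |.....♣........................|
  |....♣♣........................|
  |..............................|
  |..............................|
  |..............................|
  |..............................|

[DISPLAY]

 .............................. 
 .....................##....... 
 ............~.........~.═..... 
 .........#~.~~..........═...^. 
 ...........~~~~.......~~.....^ 
 ...........~~........~.~═~.... 
 ....................♣.~.═....^ 
 ..............♣♣........═..... 
 ......♣.♣♣...♣.....♣.♣♣.═..... 
 ........♣♣..............═..... 
 ........♣......@....♣...═..... 
 ........................═..... 
 .............................. 
 ......♣.................═..... 
 .....♣........................ 
 ....♣♣........................ 
 .............................. 
 .............................. 
 .............................. 
 .............................. 


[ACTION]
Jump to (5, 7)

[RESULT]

                                
                                
                                
           .....................
           .....................
           ............~........
           .........#~.~~.......
           ...........~~~~......
           ...........~~........
           ....................♣
           .....@........♣♣.....
           ......♣.♣♣...♣.....♣.
           ........♣♣...........
           ........♣...........♣
           .....................
           .....................
           ......♣..............
           .....♣...............
           ....♣♣...............
           .....................


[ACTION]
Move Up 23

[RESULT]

                                
                                
                                
                                
                                
                                
                                
                                
                                
                                
           .....@...............
           .....................
           ............~........
           .........#~.~~.......
           ...........~~~~......
           ...........~~........
           ....................♣
           ..............♣♣.....
           ......♣.♣♣...♣.....♣.
           ........♣♣...........


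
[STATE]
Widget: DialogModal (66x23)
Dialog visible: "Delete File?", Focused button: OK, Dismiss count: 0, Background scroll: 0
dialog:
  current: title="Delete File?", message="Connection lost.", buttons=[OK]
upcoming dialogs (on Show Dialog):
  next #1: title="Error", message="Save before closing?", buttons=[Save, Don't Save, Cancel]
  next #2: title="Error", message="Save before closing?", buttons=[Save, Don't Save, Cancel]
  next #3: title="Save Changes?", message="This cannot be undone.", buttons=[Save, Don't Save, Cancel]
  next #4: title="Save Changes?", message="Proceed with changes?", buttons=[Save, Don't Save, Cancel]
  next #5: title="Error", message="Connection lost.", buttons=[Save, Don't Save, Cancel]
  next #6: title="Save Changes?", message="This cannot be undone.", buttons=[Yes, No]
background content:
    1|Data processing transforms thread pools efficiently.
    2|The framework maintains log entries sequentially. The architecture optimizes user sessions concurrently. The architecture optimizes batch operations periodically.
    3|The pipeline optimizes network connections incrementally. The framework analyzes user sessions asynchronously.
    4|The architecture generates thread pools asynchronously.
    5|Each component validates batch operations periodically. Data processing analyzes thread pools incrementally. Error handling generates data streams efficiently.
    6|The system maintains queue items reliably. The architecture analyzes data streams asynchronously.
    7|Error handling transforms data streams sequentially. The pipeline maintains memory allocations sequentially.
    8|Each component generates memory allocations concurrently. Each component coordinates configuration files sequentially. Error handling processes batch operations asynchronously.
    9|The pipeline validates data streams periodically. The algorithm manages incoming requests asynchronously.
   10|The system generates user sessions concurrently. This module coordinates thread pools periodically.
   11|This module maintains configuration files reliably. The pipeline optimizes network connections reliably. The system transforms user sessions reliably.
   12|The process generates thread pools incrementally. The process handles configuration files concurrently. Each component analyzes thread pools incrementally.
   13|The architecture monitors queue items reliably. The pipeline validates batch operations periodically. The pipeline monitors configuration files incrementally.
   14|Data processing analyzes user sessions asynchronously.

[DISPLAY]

Data processing transforms thread pools efficiently.              
The framework maintains log entries sequentially. The architecture
The pipeline optimizes network connections incrementally. The fram
The architecture generates thread pools asynchronously.           
Each component validates batch operations periodically. Data proce
The system maintains queue items reliably. The architecture analyz
Error handling transforms data streams sequentially. The pipeline 
Each component generates memory allocations concurrently. Each com
The pipeline validates data streams periodically. The algorithm ma
The system generates us┌──────────────────┐ntly. This module coord
This module maintains c│   Delete File?   │eliably. The pipeline o
The process generates t│ Connection lost. │tally. The process hand
The architecture monito│       [OK]       │bly. The pipeline valid
Data processing analyze└──────────────────┘chronously.            
                                                                  
                                                                  
                                                                  
                                                                  
                                                                  
                                                                  
                                                                  
                                                                  
                                                                  


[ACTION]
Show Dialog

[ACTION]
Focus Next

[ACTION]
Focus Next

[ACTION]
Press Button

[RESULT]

Data processing transforms thread pools efficiently.              
The framework maintains log entries sequentially. The architecture
The pipeline optimizes network connections incrementally. The fram
The architecture generates thread pools asynchronously.           
Each component validates batch operations periodically. Data proce
The system maintains queue items reliably. The architecture analyz
Error handling transforms data streams sequentially. The pipeline 
Each component generates memory allocations concurrently. Each com
The pipeline validates data streams periodically. The algorithm ma
The system generates user sessions concurrently. This module coord
This module maintains configuration files reliably. The pipeline o
The process generates thread pools incrementally. The process hand
The architecture monitors queue items reliably. The pipeline valid
Data processing analyzes user sessions asynchronously.            
                                                                  
                                                                  
                                                                  
                                                                  
                                                                  
                                                                  
                                                                  
                                                                  
                                                                  


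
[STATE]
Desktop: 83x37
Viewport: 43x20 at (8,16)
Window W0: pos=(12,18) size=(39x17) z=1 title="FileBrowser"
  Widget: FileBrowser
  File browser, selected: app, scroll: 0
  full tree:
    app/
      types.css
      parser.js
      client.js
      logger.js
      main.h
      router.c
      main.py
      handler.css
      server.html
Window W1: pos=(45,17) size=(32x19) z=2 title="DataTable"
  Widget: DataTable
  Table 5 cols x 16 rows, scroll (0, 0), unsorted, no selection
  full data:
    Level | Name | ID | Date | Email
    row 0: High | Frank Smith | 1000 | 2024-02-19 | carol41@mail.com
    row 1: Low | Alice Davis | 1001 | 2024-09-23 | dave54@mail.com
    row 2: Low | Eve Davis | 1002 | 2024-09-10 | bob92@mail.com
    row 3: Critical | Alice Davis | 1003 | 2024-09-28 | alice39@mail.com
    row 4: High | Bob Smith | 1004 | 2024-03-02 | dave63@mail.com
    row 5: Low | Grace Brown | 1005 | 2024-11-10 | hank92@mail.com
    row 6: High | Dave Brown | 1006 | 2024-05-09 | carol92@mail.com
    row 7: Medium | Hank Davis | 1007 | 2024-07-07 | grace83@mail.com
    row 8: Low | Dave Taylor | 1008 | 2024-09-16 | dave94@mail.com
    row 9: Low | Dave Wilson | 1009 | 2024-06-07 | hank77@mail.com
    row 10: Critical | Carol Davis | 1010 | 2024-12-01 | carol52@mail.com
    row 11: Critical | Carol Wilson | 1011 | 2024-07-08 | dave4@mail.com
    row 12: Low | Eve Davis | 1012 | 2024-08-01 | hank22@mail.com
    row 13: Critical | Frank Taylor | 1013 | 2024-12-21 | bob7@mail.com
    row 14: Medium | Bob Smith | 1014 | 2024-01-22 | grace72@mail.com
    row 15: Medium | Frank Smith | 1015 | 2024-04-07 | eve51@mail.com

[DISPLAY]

                                           
                                     ┏━━━━━
    ┏━━━━━━━━━━━━━━━━━━━━━━━━━━━━━━━━┃ Data
    ┃ FileBrowser                    ┠─────
    ┠────────────────────────────────┃Level
    ┃> [-] app/                      ┃─────
    ┃    types.css                   ┃High 
    ┃    parser.js                   ┃Low  
    ┃    client.js                   ┃Low  
    ┃    logger.js                   ┃Criti
    ┃    main.h                      ┃High 
    ┃    router.c                    ┃Low  
    ┃    main.py                     ┃High 
    ┃    handler.css                 ┃Mediu
    ┃    server.html                 ┃Low  
    ┃                                ┃Low  
    ┃                                ┃Criti
    ┃                                ┃Criti
    ┗━━━━━━━━━━━━━━━━━━━━━━━━━━━━━━━━┃Low  
                                     ┗━━━━━


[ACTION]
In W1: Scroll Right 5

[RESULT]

                                           
                                     ┏━━━━━
    ┏━━━━━━━━━━━━━━━━━━━━━━━━━━━━━━━━┃ Data
    ┃ FileBrowser                    ┠─────
    ┠────────────────────────────────┃   │N
    ┃> [-] app/                      ┃───┼─
    ┃    types.css                   ┃   │F
    ┃    parser.js                   ┃   │A
    ┃    client.js                   ┃   │E
    ┃    logger.js                   ┃cal│A
    ┃    main.h                      ┃   │B
    ┃    router.c                    ┃   │G
    ┃    main.py                     ┃   │D
    ┃    handler.css                 ┃m  │H
    ┃    server.html                 ┃   │D
    ┃                                ┃   │D
    ┃                                ┃cal│C
    ┃                                ┃cal│C
    ┗━━━━━━━━━━━━━━━━━━━━━━━━━━━━━━━━┃   │E
                                     ┗━━━━━


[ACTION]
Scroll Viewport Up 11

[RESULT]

                                           
                                           
                                           
                                           
                                           
                                           
                                           
                                           
                                           
                                           
                                           
                                           
                                     ┏━━━━━
    ┏━━━━━━━━━━━━━━━━━━━━━━━━━━━━━━━━┃ Data
    ┃ FileBrowser                    ┠─────
    ┠────────────────────────────────┃   │N
    ┃> [-] app/                      ┃───┼─
    ┃    types.css                   ┃   │F
    ┃    parser.js                   ┃   │A
    ┃    client.js                   ┃   │E


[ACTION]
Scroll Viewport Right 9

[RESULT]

                                           
                                           
                                           
                                           
                                           
                                           
                                           
                                           
                                           
                                           
                                           
                                           
                            ┏━━━━━━━━━━━━━━
━━━━━━━━━━━━━━━━━━━━━━━━━━━━┃ DataTable    
eBrowser                    ┠──────────────
────────────────────────────┃   │Name      
] app/                      ┃───┼──────────
types.css                   ┃   │Frank Smit
parser.js                   ┃   │Alice Davi
client.js                   ┃   │Eve Davis 


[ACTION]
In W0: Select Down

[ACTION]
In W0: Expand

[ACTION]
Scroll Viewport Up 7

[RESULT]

                                           
                                           
                                           
                                           
                                           
                                           
                                           
                                           
                                           
                                           
                                           
                                           
                                           
                                           
                                           
                                           
                                           
                            ┏━━━━━━━━━━━━━━
━━━━━━━━━━━━━━━━━━━━━━━━━━━━┃ DataTable    
eBrowser                    ┠──────────────


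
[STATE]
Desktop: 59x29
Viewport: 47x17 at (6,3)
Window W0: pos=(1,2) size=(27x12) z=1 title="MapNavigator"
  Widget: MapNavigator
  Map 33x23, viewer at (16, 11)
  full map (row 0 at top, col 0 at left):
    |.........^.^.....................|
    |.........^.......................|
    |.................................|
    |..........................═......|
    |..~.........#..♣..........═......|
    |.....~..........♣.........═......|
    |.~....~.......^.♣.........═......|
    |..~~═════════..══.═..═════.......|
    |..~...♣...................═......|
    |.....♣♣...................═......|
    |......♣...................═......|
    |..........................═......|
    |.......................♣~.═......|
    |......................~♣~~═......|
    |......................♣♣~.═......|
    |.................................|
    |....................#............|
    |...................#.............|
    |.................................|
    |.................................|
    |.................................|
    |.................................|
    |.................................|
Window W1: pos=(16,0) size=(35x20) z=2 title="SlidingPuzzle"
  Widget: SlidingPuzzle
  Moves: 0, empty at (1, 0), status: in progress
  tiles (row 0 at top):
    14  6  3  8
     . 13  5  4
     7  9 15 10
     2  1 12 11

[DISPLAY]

Navigator ┃┌────┬────┬────┬────┐            ┃  
──────────┃│ 14 │  6 │  3 │  8 │            ┃  
═════..══.┃├────┼────┼────┼────┤            ┃  
..........┃│    │ 13 │  5 │  4 │            ┃  
..........┃├────┼────┼────┼────┤            ┃  
..........┃│  7 │  9 │ 15 │ 10 │            ┃  
........@.┃├────┼────┼────┼────┤            ┃  
..........┃│  2 │  1 │ 12 │ 11 │            ┃  
..........┃└────┴────┴────┴────┘            ┃  
..........┃Moves: 0                         ┃  
━━━━━━━━━━┃                                 ┃  
          ┃                                 ┃  
          ┃                                 ┃  
          ┃                                 ┃  
          ┃                                 ┃  
          ┃                                 ┃  
          ┗━━━━━━━━━━━━━━━━━━━━━━━━━━━━━━━━━┛  


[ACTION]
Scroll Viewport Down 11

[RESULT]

..........┃Moves: 0                         ┃  
━━━━━━━━━━┃                                 ┃  
          ┃                                 ┃  
          ┃                                 ┃  
          ┃                                 ┃  
          ┃                                 ┃  
          ┃                                 ┃  
          ┗━━━━━━━━━━━━━━━━━━━━━━━━━━━━━━━━━┛  
                                               
                                               
                                               
                                               
                                               
                                               
                                               
                                               
                                               


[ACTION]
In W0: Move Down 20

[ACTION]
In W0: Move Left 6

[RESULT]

          ┃Moves: 0                         ┃  
━━━━━━━━━━┃                                 ┃  
          ┃                                 ┃  
          ┃                                 ┃  
          ┃                                 ┃  
          ┃                                 ┃  
          ┃                                 ┃  
          ┗━━━━━━━━━━━━━━━━━━━━━━━━━━━━━━━━━┛  
                                               
                                               
                                               
                                               
                                               
                                               
                                               
                                               
                                               


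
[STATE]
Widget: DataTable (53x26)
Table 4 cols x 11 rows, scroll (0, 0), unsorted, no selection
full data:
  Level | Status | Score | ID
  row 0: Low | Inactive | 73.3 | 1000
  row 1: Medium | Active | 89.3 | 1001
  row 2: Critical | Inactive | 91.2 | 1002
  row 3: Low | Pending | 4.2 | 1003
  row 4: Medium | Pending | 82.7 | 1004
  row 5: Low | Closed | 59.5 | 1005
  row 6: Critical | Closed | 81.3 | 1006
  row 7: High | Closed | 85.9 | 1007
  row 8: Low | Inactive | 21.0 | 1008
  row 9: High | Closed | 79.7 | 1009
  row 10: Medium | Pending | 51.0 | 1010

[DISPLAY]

Level   │Status  │Score│ID                           
────────┼────────┼─────┼────                         
Low     │Inactive│73.3 │1000                         
Medium  │Active  │89.3 │1001                         
Critical│Inactive│91.2 │1002                         
Low     │Pending │4.2  │1003                         
Medium  │Pending │82.7 │1004                         
Low     │Closed  │59.5 │1005                         
Critical│Closed  │81.3 │1006                         
High    │Closed  │85.9 │1007                         
Low     │Inactive│21.0 │1008                         
High    │Closed  │79.7 │1009                         
Medium  │Pending │51.0 │1010                         
                                                     
                                                     
                                                     
                                                     
                                                     
                                                     
                                                     
                                                     
                                                     
                                                     
                                                     
                                                     
                                                     


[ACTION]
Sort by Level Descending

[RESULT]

Level  ▼│Status  │Score│ID                           
────────┼────────┼─────┼────                         
Medium  │Active  │89.3 │1001                         
Medium  │Pending │82.7 │1004                         
Medium  │Pending │51.0 │1010                         
Low     │Inactive│73.3 │1000                         
Low     │Pending │4.2  │1003                         
Low     │Closed  │59.5 │1005                         
Low     │Inactive│21.0 │1008                         
High    │Closed  │85.9 │1007                         
High    │Closed  │79.7 │1009                         
Critical│Inactive│91.2 │1002                         
Critical│Closed  │81.3 │1006                         
                                                     
                                                     
                                                     
                                                     
                                                     
                                                     
                                                     
                                                     
                                                     
                                                     
                                                     
                                                     
                                                     


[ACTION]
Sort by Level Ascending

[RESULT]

Level  ▲│Status  │Score│ID                           
────────┼────────┼─────┼────                         
Critical│Inactive│91.2 │1002                         
Critical│Closed  │81.3 │1006                         
High    │Closed  │85.9 │1007                         
High    │Closed  │79.7 │1009                         
Low     │Inactive│73.3 │1000                         
Low     │Pending │4.2  │1003                         
Low     │Closed  │59.5 │1005                         
Low     │Inactive│21.0 │1008                         
Medium  │Active  │89.3 │1001                         
Medium  │Pending │82.7 │1004                         
Medium  │Pending │51.0 │1010                         
                                                     
                                                     
                                                     
                                                     
                                                     
                                                     
                                                     
                                                     
                                                     
                                                     
                                                     
                                                     
                                                     


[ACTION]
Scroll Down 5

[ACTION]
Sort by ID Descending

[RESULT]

Level   │Status  │Score│ID ▼                         
────────┼────────┼─────┼────                         
Medium  │Pending │51.0 │1010                         
High    │Closed  │79.7 │1009                         
Low     │Inactive│21.0 │1008                         
High    │Closed  │85.9 │1007                         
Critical│Closed  │81.3 │1006                         
Low     │Closed  │59.5 │1005                         
Medium  │Pending │82.7 │1004                         
Low     │Pending │4.2  │1003                         
Critical│Inactive│91.2 │1002                         
Medium  │Active  │89.3 │1001                         
Low     │Inactive│73.3 │1000                         
                                                     
                                                     
                                                     
                                                     
                                                     
                                                     
                                                     
                                                     
                                                     
                                                     
                                                     
                                                     
                                                     


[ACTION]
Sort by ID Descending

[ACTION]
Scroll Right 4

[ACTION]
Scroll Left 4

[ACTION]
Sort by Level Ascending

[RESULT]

Level  ▲│Status  │Score│ID                           
────────┼────────┼─────┼────                         
Critical│Closed  │81.3 │1006                         
Critical│Inactive│91.2 │1002                         
High    │Closed  │79.7 │1009                         
High    │Closed  │85.9 │1007                         
Low     │Inactive│21.0 │1008                         
Low     │Closed  │59.5 │1005                         
Low     │Pending │4.2  │1003                         
Low     │Inactive│73.3 │1000                         
Medium  │Pending │51.0 │1010                         
Medium  │Pending │82.7 │1004                         
Medium  │Active  │89.3 │1001                         
                                                     
                                                     
                                                     
                                                     
                                                     
                                                     
                                                     
                                                     
                                                     
                                                     
                                                     
                                                     
                                                     


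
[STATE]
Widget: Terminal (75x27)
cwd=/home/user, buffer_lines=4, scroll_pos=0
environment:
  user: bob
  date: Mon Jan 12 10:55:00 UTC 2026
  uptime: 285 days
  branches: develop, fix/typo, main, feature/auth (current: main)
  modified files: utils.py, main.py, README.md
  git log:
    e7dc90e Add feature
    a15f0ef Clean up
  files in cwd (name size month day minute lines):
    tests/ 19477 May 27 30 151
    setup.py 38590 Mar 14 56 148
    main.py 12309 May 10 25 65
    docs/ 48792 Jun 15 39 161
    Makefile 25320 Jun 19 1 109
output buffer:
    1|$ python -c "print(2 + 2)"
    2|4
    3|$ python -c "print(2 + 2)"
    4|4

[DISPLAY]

$ python -c "print(2 + 2)"                                                 
4                                                                          
$ python -c "print(2 + 2)"                                                 
4                                                                          
$ █                                                                        
                                                                           
                                                                           
                                                                           
                                                                           
                                                                           
                                                                           
                                                                           
                                                                           
                                                                           
                                                                           
                                                                           
                                                                           
                                                                           
                                                                           
                                                                           
                                                                           
                                                                           
                                                                           
                                                                           
                                                                           
                                                                           
                                                                           


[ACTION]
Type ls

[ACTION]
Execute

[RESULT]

$ python -c "print(2 + 2)"                                                 
4                                                                          
$ python -c "print(2 + 2)"                                                 
4                                                                          
$ ls                                                                       
tests/  setup.py  main.py  docs/  Makefile                                 
$ █                                                                        
                                                                           
                                                                           
                                                                           
                                                                           
                                                                           
                                                                           
                                                                           
                                                                           
                                                                           
                                                                           
                                                                           
                                                                           
                                                                           
                                                                           
                                                                           
                                                                           
                                                                           
                                                                           
                                                                           
                                                                           


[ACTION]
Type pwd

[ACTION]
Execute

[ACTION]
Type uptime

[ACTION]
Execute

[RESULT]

$ python -c "print(2 + 2)"                                                 
4                                                                          
$ python -c "print(2 + 2)"                                                 
4                                                                          
$ ls                                                                       
tests/  setup.py  main.py  docs/  Makefile                                 
$ pwd                                                                      
/home/user                                                                 
$ uptime                                                                   
 10:00  up 285 days                                                        
$ █                                                                        
                                                                           
                                                                           
                                                                           
                                                                           
                                                                           
                                                                           
                                                                           
                                                                           
                                                                           
                                                                           
                                                                           
                                                                           
                                                                           
                                                                           
                                                                           
                                                                           


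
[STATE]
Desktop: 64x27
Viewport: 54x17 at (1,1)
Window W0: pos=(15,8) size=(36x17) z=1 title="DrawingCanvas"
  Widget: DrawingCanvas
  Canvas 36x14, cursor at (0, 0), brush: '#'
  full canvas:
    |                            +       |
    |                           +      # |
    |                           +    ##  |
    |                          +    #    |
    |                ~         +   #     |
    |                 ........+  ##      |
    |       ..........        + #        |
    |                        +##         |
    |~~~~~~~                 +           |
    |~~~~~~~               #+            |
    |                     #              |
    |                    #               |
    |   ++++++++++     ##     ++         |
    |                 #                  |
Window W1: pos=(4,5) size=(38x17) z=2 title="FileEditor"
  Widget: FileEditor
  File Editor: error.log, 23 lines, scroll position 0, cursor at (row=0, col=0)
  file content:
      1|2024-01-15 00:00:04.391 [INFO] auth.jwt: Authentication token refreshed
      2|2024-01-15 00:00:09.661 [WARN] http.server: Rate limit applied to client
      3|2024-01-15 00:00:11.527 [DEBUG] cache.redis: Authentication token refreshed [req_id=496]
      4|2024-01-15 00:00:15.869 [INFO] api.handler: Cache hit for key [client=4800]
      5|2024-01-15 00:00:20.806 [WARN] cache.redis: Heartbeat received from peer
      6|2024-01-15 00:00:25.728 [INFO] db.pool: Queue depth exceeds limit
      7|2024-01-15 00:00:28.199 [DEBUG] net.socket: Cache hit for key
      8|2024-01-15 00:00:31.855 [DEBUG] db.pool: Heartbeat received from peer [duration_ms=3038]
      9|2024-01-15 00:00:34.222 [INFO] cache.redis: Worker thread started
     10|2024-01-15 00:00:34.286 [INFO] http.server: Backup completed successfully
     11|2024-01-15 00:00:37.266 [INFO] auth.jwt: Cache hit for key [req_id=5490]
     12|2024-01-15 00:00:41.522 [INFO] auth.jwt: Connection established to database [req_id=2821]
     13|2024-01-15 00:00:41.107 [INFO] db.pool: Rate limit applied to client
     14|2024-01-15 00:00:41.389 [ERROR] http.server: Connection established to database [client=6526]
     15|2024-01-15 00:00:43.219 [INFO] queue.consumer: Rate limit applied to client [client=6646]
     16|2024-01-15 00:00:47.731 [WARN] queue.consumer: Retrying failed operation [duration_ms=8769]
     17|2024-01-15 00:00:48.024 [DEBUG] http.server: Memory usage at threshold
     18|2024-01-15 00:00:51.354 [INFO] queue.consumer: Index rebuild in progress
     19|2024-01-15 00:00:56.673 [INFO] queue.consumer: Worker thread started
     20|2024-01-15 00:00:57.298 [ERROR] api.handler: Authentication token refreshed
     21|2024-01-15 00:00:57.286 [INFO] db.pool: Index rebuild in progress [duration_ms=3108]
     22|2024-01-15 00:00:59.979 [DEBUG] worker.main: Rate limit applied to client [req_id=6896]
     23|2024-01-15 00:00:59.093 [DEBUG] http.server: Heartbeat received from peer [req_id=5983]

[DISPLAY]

                                                      
                                                      
                                                      
                                                      
   ┏━━━━━━━━━━━━━━━━━━━━━━━━━━━━━━━━━━━━┓             
   ┃ FileEditor                         ┃             
   ┠────────────────────────────────────┨             
   ┃█024-01-15 00:00:04.391 [INFO] auth▲┃━━━━━━━━┓    
   ┃2024-01-15 00:00:09.661 [WARN] http█┃        ┃    
   ┃2024-01-15 00:00:11.527 [DEBUG] cac░┃────────┨    
   ┃2024-01-15 00:00:15.869 [INFO] api.░┃  +     ┃    
   ┃2024-01-15 00:00:20.806 [WARN] cach░┃ +      ┃    
   ┃2024-01-15 00:00:25.728 [INFO] db.p░┃ +    ##┃    
   ┃2024-01-15 00:00:28.199 [DEBUG] net░┃+    #  ┃    
   ┃2024-01-15 00:00:31.855 [DEBUG] db.░┃+   #   ┃    
   ┃2024-01-15 00:00:34.222 [INFO] cach░┃  ##    ┃    
   ┃2024-01-15 00:00:34.286 [INFO] http░┃ #      ┃    


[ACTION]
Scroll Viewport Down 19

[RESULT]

   ┃2024-01-15 00:00:11.527 [DEBUG] cac░┃────────┨    
   ┃2024-01-15 00:00:15.869 [INFO] api.░┃  +     ┃    
   ┃2024-01-15 00:00:20.806 [WARN] cach░┃ +      ┃    
   ┃2024-01-15 00:00:25.728 [INFO] db.p░┃ +    ##┃    
   ┃2024-01-15 00:00:28.199 [DEBUG] net░┃+    #  ┃    
   ┃2024-01-15 00:00:31.855 [DEBUG] db.░┃+   #   ┃    
   ┃2024-01-15 00:00:34.222 [INFO] cach░┃  ##    ┃    
   ┃2024-01-15 00:00:34.286 [INFO] http░┃ #      ┃    
   ┃2024-01-15 00:00:37.266 [INFO] auth░┃#       ┃    
   ┃2024-01-15 00:00:41.522 [INFO] auth░┃        ┃    
   ┃2024-01-15 00:00:41.107 [INFO] db.p▼┃        ┃    
   ┗━━━━━━━━━━━━━━━━━━━━━━━━━━━━━━━━━━━━┛        ┃    
              ┃                    #             ┃    
              ┃   ++++++++++     ##     ++       ┃    
              ┗━━━━━━━━━━━━━━━━━━━━━━━━━━━━━━━━━━┛    
                                                      
                                                      


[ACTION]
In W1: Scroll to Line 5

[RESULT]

   ┃2024-01-15 00:00:28.199 [DEBUG] net░┃────────┨    
   ┃2024-01-15 00:00:31.855 [DEBUG] db.░┃  +     ┃    
   ┃2024-01-15 00:00:34.222 [INFO] cach░┃ +      ┃    
   ┃2024-01-15 00:00:34.286 [INFO] http█┃ +    ##┃    
   ┃2024-01-15 00:00:37.266 [INFO] auth░┃+    #  ┃    
   ┃2024-01-15 00:00:41.522 [INFO] auth░┃+   #   ┃    
   ┃2024-01-15 00:00:41.107 [INFO] db.p░┃  ##    ┃    
   ┃2024-01-15 00:00:41.389 [ERROR] htt░┃ #      ┃    
   ┃2024-01-15 00:00:43.219 [INFO] queu░┃#       ┃    
   ┃2024-01-15 00:00:47.731 [WARN] queu░┃        ┃    
   ┃2024-01-15 00:00:48.024 [DEBUG] htt▼┃        ┃    
   ┗━━━━━━━━━━━━━━━━━━━━━━━━━━━━━━━━━━━━┛        ┃    
              ┃                    #             ┃    
              ┃   ++++++++++     ##     ++       ┃    
              ┗━━━━━━━━━━━━━━━━━━━━━━━━━━━━━━━━━━┛    
                                                      
                                                      
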